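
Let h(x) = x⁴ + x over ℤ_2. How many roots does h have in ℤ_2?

2

Evaluate at each of the 2 elements of ℤ_2:
h(0) = 0 → root; h(1) = 0 → root.
Roots: {0, 1}.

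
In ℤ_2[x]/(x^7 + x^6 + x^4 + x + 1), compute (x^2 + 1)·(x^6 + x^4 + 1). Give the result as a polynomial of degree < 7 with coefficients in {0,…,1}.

x^6 + x^5

Multiply in ℤ_2[x]: (x^2 + 1)·(x^6 + x^4 + 1) = x^8 + x^4 + x^2 + 1.
Reduce using x^7 ≡ x^6 + x^4 + x + 1 (mod x^7 + x^6 + x^4 + x + 1).
Reduced: x^6 + x^5.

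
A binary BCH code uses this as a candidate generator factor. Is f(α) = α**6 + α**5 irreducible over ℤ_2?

Check for roots in ℤ_2: f(0) = 0 → root; f(1) = 0 → root.
f(0) = 0, so (α) divides f(α); f is reducible.

No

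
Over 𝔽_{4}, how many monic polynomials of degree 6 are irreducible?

x^(4^6) − x is the product of all monic irreducibles of degree dividing 6; Möbius inversion gives N = (1/6) Σ μ(6/d)·4^d.
Divisors of 6: 1, 2, 3, 6; μ(6/d) for each: 1, -1, -1, 1.
Σ = 4^1 − 4^2 − 4^3 + 4^6 = 4020.
N = 4020/6 = 670.

670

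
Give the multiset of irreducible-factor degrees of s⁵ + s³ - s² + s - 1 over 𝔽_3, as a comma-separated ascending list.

2, 3

Write h(s) = s⁵ + s³ - s² + s - 1.
Roots in 𝔽_3: h(0) = 2; h(1) = 1; h(2) = 1.
Complete factorization: h(s) = (s² + s - 1)·(s³ - s² + 1).
Factor degrees with multiplicity: 2 + 3 = 5.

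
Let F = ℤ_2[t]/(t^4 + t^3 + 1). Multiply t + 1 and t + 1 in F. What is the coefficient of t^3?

Multiply in ℤ_2[t]: (t + 1)·(t + 1) = t^2 + 1.
Reduced: t^2 + 1.

0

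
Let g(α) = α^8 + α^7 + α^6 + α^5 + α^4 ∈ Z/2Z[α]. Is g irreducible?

Check for roots in Z/2Z: g(0) = 0 → root; g(1) = 1.
g(0) = 0, so (α) divides g(α); g is reducible.

No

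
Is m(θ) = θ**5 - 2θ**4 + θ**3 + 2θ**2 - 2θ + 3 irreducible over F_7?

Yes

Check for roots in F_7: m(0) = 3; m(1) = 3; m(2) = 1; m(3) = 4; m(4) = 1; m(5) = 6; m(6) = 3.
No roots, so no linear factors.
Degree-2 irreducible divisors: test the 21 monic irreducibles of degree 2 over GF(7).
None of them divide m (all give nonzero remainder).
No irreducible factor of degree ≤ 2 exists, so m is irreducible over GF(7).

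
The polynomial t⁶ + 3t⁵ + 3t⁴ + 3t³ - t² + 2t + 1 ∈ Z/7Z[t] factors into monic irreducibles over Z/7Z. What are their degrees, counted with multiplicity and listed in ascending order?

Write f(t) = t⁶ + 3t⁵ + 3t⁴ + 3t³ - t² + 2t + 1.
Complete factorization: f(t) = (t⁶ + 3t⁵ + 3t⁴ + 3t³ - t² + 2t + 1).
Factor degrees with multiplicity: 6 = 6.

6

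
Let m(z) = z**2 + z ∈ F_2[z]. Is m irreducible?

No

Check for roots in F_2: m(0) = 0 → root; m(1) = 0 → root.
m(0) = 0, so (z) divides m(z); m is reducible.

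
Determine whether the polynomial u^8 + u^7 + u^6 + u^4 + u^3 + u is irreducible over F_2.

No

Write P(u) = u^8 + u^7 + u^6 + u^4 + u^3 + u.
Check for roots in F_2: P(0) = 0 → root; P(1) = 0 → root.
P(0) = 0, so (u) divides P(u); P is reducible.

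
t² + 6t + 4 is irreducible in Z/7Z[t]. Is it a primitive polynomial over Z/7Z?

No

Write f(t) = t² + 6t + 4.
|GF(7^2)^×| = 7^2 − 1 = 48. Prime factorization: 48 = 2^4·3.
f is primitive ⇔ t has order 48 in GF(7)[t]/(f), i.e. t^(48/q) ≠ 1 for each prime q | 48.
t^(24) mod f = 1
t^(16) mod f = 2.
Since t^(24) = 1, the order of t divides 24 < 48; not primitive.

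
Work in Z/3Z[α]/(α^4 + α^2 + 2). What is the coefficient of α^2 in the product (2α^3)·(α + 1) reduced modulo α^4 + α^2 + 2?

1

Multiply in Z/3Z[α]: (2α^3)·(α + 1) = 2α^4 + 2α^3.
Reduce using α^4 ≡ 2α^2 + 1 (mod α^4 + α^2 + 2).
Reduced: 2α^3 + α^2 + 2.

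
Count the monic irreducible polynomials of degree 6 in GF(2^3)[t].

43596

The number of monic irreducibles of degree 6 over GF(8) is (1/6)·Σ_{d∣6} μ(6/d) 8^d.
Divisors of 6: 1, 2, 3, 6; μ(6/d) for each: 1, -1, -1, 1.
Σ = 8^1 − 8^2 − 8^3 + 8^6 = 261576.
N = 261576/6 = 43596.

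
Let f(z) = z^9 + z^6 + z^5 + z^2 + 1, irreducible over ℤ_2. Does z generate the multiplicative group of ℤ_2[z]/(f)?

No

|GF(2^9)^×| = 2^9 − 1 = 511. Prime factorization: 511 = 7·73.
f is primitive ⇔ z has order 511 in GF(2)[z]/(f), i.e. z^(511/q) ≠ 1 for each prime q | 511.
z^(73) mod f = 1
z^(7) mod f = z^7.
Since z^(73) = 1, the order of z divides 73 < 511; not primitive.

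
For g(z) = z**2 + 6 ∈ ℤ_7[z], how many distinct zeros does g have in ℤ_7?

Evaluate at each of the 7 elements of ℤ_7:
g(0) = 6; g(1) = 0 → root; g(2) = 3; g(3) = 1; g(4) = 1; g(5) = 3; g(6) = 0 → root.
Roots: {1, 6}.

2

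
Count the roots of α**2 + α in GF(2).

Write P(α) = α**2 + α.
Evaluate at each of the 2 elements of GF(2):
P(0) = 0 → root; P(1) = 0 → root.
Roots: {0, 1}.

2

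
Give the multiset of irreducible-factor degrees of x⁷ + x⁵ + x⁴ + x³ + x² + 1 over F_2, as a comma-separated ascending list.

1, 2, 2, 2

Write g(x) = x⁷ + x⁵ + x⁴ + x³ + x² + 1.
Roots in F_2: g(0) = 1; g(1) = 0 → root.
Linear factors from roots: (x + 1).
Complete factorization: g(x) = (x + 1)·(x² + x + 1)^3.
Factor degrees with multiplicity: 1 + 2 + 2 + 2 = 7.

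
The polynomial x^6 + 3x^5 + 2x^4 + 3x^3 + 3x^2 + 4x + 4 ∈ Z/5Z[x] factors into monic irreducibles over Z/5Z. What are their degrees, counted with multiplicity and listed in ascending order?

1, 1, 1, 3

Write g(x) = x^6 + 3x^5 + 2x^4 + 3x^3 + 3x^2 + 4x + 4.
Roots in Z/5Z: g(0) = 4; g(1) = 0 → root; g(2) = 0 → root; g(3) = 4; g(4) = 0 → root.
Linear factors from roots: (x + 4), (x + 3), (x + 1).
Complete factorization: g(x) = (x + 1)·(x + 3)·(x + 4)·(x^3 + 3x + 2).
Factor degrees with multiplicity: 1 + 1 + 1 + 3 = 6.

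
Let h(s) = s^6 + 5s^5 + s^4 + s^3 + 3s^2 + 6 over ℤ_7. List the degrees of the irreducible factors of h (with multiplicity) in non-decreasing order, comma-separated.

1, 1, 1, 3

Linear factors from roots: (s + 5), (s + 3), (s + 2).
Complete factorization: h(s) = (s + 2)·(s + 3)·(s + 5)·(s^3 + 2s^2 + 6s + 3).
Factor degrees with multiplicity: 1 + 1 + 1 + 3 = 6.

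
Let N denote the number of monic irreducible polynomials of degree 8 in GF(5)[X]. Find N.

The number of monic irreducibles of degree 8 over GF(5) is (1/8)·Σ_{d∣8} μ(8/d) 5^d.
Divisors of 8: 1, 2, 4, 8; μ(8/d) for each: 0, 0, -1, 1.
Σ = − 5^4 + 5^8 = 390000.
N = 390000/8 = 48750.

48750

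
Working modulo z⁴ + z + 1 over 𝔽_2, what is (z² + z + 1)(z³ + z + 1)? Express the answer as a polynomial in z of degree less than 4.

Multiply in 𝔽_2[z]: (z² + z + 1)·(z³ + z + 1) = z⁵ + z⁴ + 1.
Reduce using z⁴ ≡ z + 1 (mod z⁴ + z + 1).
Reduced: z².

z^2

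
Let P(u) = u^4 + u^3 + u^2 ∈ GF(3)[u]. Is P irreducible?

No

Check for roots in GF(3): P(0) = 0 → root; P(1) = 0 → root; P(2) = 1.
P(0) = 0, so (u) divides P(u); P is reducible.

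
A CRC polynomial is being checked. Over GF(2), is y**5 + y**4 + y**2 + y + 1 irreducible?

Write g(y) = y**5 + y**4 + y**2 + y + 1.
Check for roots in GF(2): g(0) = 1; g(1) = 1.
No roots, so no linear factors.
Monic irreducibles of degree 2 over GF(2): y**2 + y + 1.
None of them divide g (all give nonzero remainder).
No irreducible factor of degree ≤ 2 exists, so g is irreducible over GF(2).

Yes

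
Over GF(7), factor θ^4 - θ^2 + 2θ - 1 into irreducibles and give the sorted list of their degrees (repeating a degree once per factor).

Write g(θ) = θ^4 - θ^2 + 2θ - 1.
Linear factors from roots: (θ - 3), (θ + 2).
Complete factorization: g(θ) = (θ + 2)·(θ - 3)·(θ^2 + θ - 1).
Factor degrees with multiplicity: 1 + 1 + 2 = 4.

1, 1, 2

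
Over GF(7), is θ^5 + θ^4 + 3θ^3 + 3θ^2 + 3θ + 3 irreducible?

No

Write g(θ) = θ^5 + θ^4 + 3θ^3 + 3θ^2 + 3θ + 3.
Check for roots in GF(7): g(0) = 3; g(1) = 0 → root; g(2) = 2; g(3) = 3; g(4) = 2; g(5) = 4; g(6) = 0 → root.
g(1) = 0, so (θ − 1) divides g(θ); g is reducible.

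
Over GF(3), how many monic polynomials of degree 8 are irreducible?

Gauss's count: N_{3}(8) = (1/8) Σ_{d|8} μ(8/d)·3^d.
Divisors of 8: 1, 2, 4, 8; μ(8/d) for each: 0, 0, -1, 1.
Σ = − 3^4 + 3^8 = 6480.
N = 6480/8 = 810.

810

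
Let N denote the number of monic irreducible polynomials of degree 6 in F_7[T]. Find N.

19544

Gauss's count: N_{7}(6) = (1/6) Σ_{d|6} μ(6/d)·7^d.
Divisors of 6: 1, 2, 3, 6; μ(6/d) for each: 1, -1, -1, 1.
Σ = 7^1 − 7^2 − 7^3 + 7^6 = 117264.
N = 117264/6 = 19544.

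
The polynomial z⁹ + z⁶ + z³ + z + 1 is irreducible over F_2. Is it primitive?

No

Write f(z) = z⁹ + z⁶ + z³ + z + 1.
|GF(2^9)^×| = 2^9 − 1 = 511. Prime factorization: 511 = 7·73.
f is primitive ⇔ z has order 511 in GF(2)[z]/(f), i.e. z^(511/q) ≠ 1 for each prime q | 511.
z^(73) mod f = 1
z^(7) mod f = z⁷.
Since z^(73) = 1, the order of z divides 73 < 511; not primitive.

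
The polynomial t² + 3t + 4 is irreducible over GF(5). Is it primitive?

No

Write f(t) = t² + 3t + 4.
|GF(5^2)^×| = 5^2 − 1 = 24. Prime factorization: 24 = 2^3·3.
f is primitive ⇔ t has order 24 in GF(5)[t]/(f), i.e. t^(24/q) ≠ 1 for each prime q | 24.
t^(12) mod f = 1
t^(8) mod f = 3t + 4.
Since t^(12) = 1, the order of t divides 12 < 24; not primitive.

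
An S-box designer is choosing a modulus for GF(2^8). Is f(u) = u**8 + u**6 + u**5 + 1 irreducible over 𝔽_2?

No

Check for roots in 𝔽_2: f(0) = 1; f(1) = 0 → root.
f(1) = 0, so (u − 1) divides f(u); f is reducible.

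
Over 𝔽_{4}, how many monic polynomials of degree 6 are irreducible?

By the necklace-counting formula, N_4(6) = (1/6) Σ_{d|6} μ(6/d)·4^d.
Divisors of 6: 1, 2, 3, 6; μ(6/d) for each: 1, -1, -1, 1.
Σ = 4^1 − 4^2 − 4^3 + 4^6 = 4020.
N = 4020/6 = 670.

670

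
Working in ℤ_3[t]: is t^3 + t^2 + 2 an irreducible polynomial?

Yes

Write P(t) = t^3 + t^2 + 2.
Check for roots in ℤ_3: P(0) = 2; P(1) = 1; P(2) = 2.
No roots. A degree-3 polynomial over a field with no linear factor is irreducible.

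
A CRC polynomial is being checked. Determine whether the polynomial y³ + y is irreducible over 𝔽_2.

No

Write P(y) = y³ + y.
Check for roots in 𝔽_2: P(0) = 0 → root; P(1) = 0 → root.
P(0) = 0, so (y) divides P(y); P is reducible.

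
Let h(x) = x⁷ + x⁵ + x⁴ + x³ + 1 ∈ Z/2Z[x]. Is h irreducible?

Check for roots in Z/2Z: h(0) = 1; h(1) = 1.
No roots, so no linear factors.
Monic irreducibles of degree 2 over GF(2): x² + x + 1.
None of them divide h (all give nonzero remainder).
Monic irreducibles of degree 3 over GF(2): x³ + x + 1, x³ + x² + 1.
None of them divide h (all give nonzero remainder).
No irreducible factor of degree ≤ 3 exists, so h is irreducible over GF(2).

Yes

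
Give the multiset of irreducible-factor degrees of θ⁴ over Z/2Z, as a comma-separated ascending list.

Write h(θ) = θ⁴.
Roots in Z/2Z: h(0) = 0 → root; h(1) = 1.
Linear factors from roots: (θ).
Complete factorization: h(θ) = (θ)^4.
Factor degrees with multiplicity: 1 + 1 + 1 + 1 = 4.

1, 1, 1, 1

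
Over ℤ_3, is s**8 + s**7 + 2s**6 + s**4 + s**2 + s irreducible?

Write P(s) = s**8 + s**7 + 2s**6 + s**4 + s**2 + s.
Check for roots in ℤ_3: P(0) = 0 → root; P(1) = 1; P(2) = 0 → root.
P(0) = 0, so (s) divides P(s); P is reducible.

No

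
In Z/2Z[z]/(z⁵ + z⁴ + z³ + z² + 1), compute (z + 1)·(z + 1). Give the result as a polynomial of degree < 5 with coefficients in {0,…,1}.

Multiply in Z/2Z[z]: (z + 1)·(z + 1) = z² + 1.
Reduced: z² + 1.

z^2 + 1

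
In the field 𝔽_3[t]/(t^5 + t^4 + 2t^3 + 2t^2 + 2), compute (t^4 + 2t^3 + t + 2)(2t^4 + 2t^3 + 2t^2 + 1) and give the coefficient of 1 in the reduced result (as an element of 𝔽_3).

Multiply in 𝔽_3[t]: (t^4 + 2t^3 + t + 2)·(2t^4 + 2t^3 + 2t^2 + 1) = 2t^8 + t^4 + 2t^3 + t^2 + t + 2.
Reduce using t^5 ≡ 2t^4 + t^3 + t^2 + 1 (mod t^5 + t^4 + 2t^3 + 2t^2 + 2).
Reduced: t^4 + t^3 + t^2 + 2t + 1.

1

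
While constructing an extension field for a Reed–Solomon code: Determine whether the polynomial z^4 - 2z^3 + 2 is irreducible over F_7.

Yes

Write h(z) = z^4 - 2z^3 + 2.
Check for roots in F_7: h(0) = 2; h(1) = 1; h(2) = 2; h(3) = 1; h(4) = 4; h(5) = 6; h(6) = 5.
No roots, so no linear factors.
Degree-2 irreducible divisors: test the 21 monic irreducibles of degree 2 over GF(7).
None of them divide h (all give nonzero remainder).
No irreducible factor of degree ≤ 2 exists, so h is irreducible over GF(7).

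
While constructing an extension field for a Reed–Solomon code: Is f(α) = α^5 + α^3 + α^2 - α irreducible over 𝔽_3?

No

Check for roots in 𝔽_3: f(0) = 0 → root; f(1) = 2; f(2) = 0 → root.
f(0) = 0, so (α) divides f(α); f is reducible.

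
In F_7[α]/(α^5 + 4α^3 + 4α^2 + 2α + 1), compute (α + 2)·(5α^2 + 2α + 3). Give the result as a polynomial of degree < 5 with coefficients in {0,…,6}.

5α^3 + 5α^2 + 6

Multiply in F_7[α]: (α + 2)·(5α^2 + 2α + 3) = 5α^3 + 5α^2 + 6.
Reduced: 5α^3 + 5α^2 + 6.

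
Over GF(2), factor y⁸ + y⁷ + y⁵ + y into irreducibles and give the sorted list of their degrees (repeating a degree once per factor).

1, 1, 2, 4

Write f(y) = y⁸ + y⁷ + y⁵ + y.
Roots in GF(2): f(0) = 0 → root; f(1) = 0 → root.
Linear factors from roots: (y), (y + 1).
Complete factorization: f(y) = (y)·(y + 1)·(y² + y + 1)·(y⁴ + y³ + 1).
Factor degrees with multiplicity: 1 + 1 + 2 + 4 = 8.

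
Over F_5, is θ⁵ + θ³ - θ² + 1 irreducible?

Yes

Write m(θ) = θ⁵ + θ³ - θ² + 1.
Check for roots in F_5: m(0) = 1; m(1) = 2; m(2) = 2; m(3) = 2; m(4) = 3.
No roots, so no linear factors.
Degree-2 irreducible divisors: test the 10 monic irreducibles of degree 2 over GF(5).
None of them divide m (all give nonzero remainder).
No irreducible factor of degree ≤ 2 exists, so m is irreducible over GF(5).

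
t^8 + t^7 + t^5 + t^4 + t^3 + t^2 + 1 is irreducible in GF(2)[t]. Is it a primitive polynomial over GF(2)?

Write f(t) = t^8 + t^7 + t^5 + t^4 + t^3 + t^2 + 1.
|GF(2^8)^×| = 2^8 − 1 = 255. Prime factorization: 255 = 3·5·17.
f is primitive ⇔ t has order 255 in GF(2)[t]/(f), i.e. t^(255/q) ≠ 1 for each prime q | 255.
t^(85) mod f = 1
t^(51) mod f = t^7 + t^6 + t^2 + 1.
t^(15) mod f = t^7 + t^4 + t^2.
Since t^(85) = 1, the order of t divides 85 < 255; not primitive.

No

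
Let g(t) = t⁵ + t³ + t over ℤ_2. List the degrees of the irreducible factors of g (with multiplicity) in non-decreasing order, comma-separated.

Roots in ℤ_2: g(0) = 0 → root; g(1) = 1.
Linear factors from roots: (t).
Complete factorization: g(t) = (t)·(t² + t + 1)^2.
Factor degrees with multiplicity: 1 + 2 + 2 = 5.

1, 2, 2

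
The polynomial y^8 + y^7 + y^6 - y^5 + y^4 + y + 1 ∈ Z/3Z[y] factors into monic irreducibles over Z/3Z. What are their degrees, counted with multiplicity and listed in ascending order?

1, 1, 3, 3

Write h(y) = y^8 + y^7 + y^6 - y^5 + y^4 + y + 1.
Roots in Z/3Z: h(0) = 1; h(1) = 2; h(2) = 0 → root.
Linear factors from roots: (y + 1).
Complete factorization: h(y) = (y + 1)^2·(y^3 + y^2 - 1)·(y^3 + y^2 + y - 1).
Factor degrees with multiplicity: 1 + 1 + 3 + 3 = 8.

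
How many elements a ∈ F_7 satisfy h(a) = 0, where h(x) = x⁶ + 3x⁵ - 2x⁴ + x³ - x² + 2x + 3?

Evaluate at each of the 7 elements of F_7:
h(0) = 3; h(1) = 0 → root; h(2) = 6; h(3) = 0 → root; h(4) = 2; h(5) = 0 → root; h(6) = 2.
Roots: {1, 3, 5}.

3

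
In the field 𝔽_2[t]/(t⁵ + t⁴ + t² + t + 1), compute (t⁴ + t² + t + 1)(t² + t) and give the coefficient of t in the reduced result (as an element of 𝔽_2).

Multiply in 𝔽_2[t]: (t⁴ + t² + t + 1)·(t² + t) = t⁶ + t⁵ + t⁴ + t.
Reduce using t⁵ ≡ t⁴ + t² + t + 1 (mod t⁵ + t⁴ + t² + t + 1).
Reduced: t⁴ + t³ + t².

0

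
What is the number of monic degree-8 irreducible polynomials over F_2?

x^(2^8) − x is the product of all monic irreducibles of degree dividing 8; Möbius inversion gives N = (1/8) Σ μ(8/d)·2^d.
Divisors of 8: 1, 2, 4, 8; μ(8/d) for each: 0, 0, -1, 1.
Σ = − 2^4 + 2^8 = 240.
N = 240/8 = 30.

30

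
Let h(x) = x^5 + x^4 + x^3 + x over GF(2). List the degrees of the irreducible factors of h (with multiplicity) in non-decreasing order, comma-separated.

1, 1, 3

Roots in GF(2): h(0) = 0 → root; h(1) = 0 → root.
Linear factors from roots: (x), (x + 1).
Complete factorization: h(x) = (x)·(x + 1)·(x^3 + x + 1).
Factor degrees with multiplicity: 1 + 1 + 3 = 5.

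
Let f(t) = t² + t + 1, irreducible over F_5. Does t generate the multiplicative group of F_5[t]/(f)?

|GF(5^2)^×| = 5^2 − 1 = 24. Prime factorization: 24 = 2^3·3.
f is primitive ⇔ t has order 24 in GF(5)[t]/(f), i.e. t^(24/q) ≠ 1 for each prime q | 24.
t^(12) mod f = 1
t^(8) mod f = 4t + 4.
Since t^(12) = 1, the order of t divides 12 < 24; not primitive.

No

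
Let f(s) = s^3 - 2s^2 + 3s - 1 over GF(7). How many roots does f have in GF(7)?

1

Evaluate at each of the 7 elements of GF(7):
f(0) = 6; f(1) = 1; f(2) = 5; f(3) = 3; f(4) = 1; f(5) = 5; f(6) = 0 → root.
Roots: {6}.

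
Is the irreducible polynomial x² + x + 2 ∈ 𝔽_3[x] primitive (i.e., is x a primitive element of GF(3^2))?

Write f(x) = x² + x + 2.
|GF(3^2)^×| = 3^2 − 1 = 8. Prime factorization: 8 = 2^3.
f is primitive ⇔ x has order 8 in GF(3)[x]/(f), i.e. x^(8/q) ≠ 1 for each prime q | 8.
x^(4) mod f = 2.
None equal 1, so x has full order 8; f is primitive.

Yes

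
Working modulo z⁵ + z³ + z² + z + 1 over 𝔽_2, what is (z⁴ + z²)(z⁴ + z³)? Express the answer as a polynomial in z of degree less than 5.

Multiply in 𝔽_2[z]: (z⁴ + z²)·(z⁴ + z³) = z⁸ + z⁷ + z⁶ + z⁵.
Reduce using z⁵ ≡ z³ + z² + z + 1 (mod z⁵ + z³ + z² + z + 1).
Reduced: z³ + z + 1.

z^3 + z + 1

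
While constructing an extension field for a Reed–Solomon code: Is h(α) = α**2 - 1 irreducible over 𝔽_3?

Check for roots in 𝔽_3: h(0) = 2; h(1) = 0 → root; h(2) = 0 → root.
h(1) = 0, so (α − 1) divides h(α); h is reducible.

No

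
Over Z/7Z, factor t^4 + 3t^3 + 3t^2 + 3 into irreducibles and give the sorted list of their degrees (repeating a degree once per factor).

1, 3

Write f(t) = t^4 + 3t^3 + 3t^2 + 3.
Linear factors from roots: (t + 2).
Complete factorization: f(t) = (t + 2)·(t^3 + t^2 + t - 2).
Factor degrees with multiplicity: 1 + 3 = 4.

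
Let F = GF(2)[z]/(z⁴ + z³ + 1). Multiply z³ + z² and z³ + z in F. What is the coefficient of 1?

1

Multiply in GF(2)[z]: (z³ + z²)·(z³ + z) = z⁶ + z⁵ + z⁴ + z³.
Reduce using z⁴ ≡ z³ + 1 (mod z⁴ + z³ + 1).
Reduced: z² + 1.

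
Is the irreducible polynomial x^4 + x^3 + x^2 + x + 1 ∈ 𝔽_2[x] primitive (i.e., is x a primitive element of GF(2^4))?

No

Write f(x) = x^4 + x^3 + x^2 + x + 1.
|GF(2^4)^×| = 2^4 − 1 = 15. Prime factorization: 15 = 3·5.
f is primitive ⇔ x has order 15 in GF(2)[x]/(f), i.e. x^(15/q) ≠ 1 for each prime q | 15.
x^(5) mod f = 1
x^(3) mod f = x^3.
Since x^(5) = 1, the order of x divides 5 < 15; not primitive.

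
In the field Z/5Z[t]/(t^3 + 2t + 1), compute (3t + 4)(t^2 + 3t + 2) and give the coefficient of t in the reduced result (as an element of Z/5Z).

2

Multiply in Z/5Z[t]: (3t + 4)·(t^2 + 3t + 2) = 3t^3 + 3t^2 + 3t + 3.
Reduce using t^3 ≡ 3t + 4 (mod t^3 + 2t + 1).
Reduced: 3t^2 + 2t.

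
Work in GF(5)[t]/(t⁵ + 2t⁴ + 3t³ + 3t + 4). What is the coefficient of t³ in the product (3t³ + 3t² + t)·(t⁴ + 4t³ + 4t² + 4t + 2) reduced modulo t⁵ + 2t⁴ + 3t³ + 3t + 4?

4

Multiply in GF(5)[t]: (3t³ + 3t² + t)·(t⁴ + 4t³ + 4t² + 4t + 2) = 3t⁷ + 3t⁴ + 2t³ + 2t.
Reduce using t⁵ ≡ 3t⁴ + 2t³ + 2t + 1 (mod t⁵ + 2t⁴ + 3t³ + 3t + 4).
Reduced: 4t³ + t² + 2t + 3.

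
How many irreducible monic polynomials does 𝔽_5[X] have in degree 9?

x^(5^9) − x is the product of all monic irreducibles of degree dividing 9; Möbius inversion gives N = (1/9) Σ μ(9/d)·5^d.
Divisors of 9: 1, 3, 9; μ(9/d) for each: 0, -1, 1.
Σ = − 5^3 + 5^9 = 1953000.
N = 1953000/9 = 217000.

217000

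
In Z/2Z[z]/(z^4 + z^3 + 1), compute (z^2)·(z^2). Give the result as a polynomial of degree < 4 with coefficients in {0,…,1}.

z^3 + 1

Multiply in Z/2Z[z]: (z^2)·(z^2) = z^4.
Reduce using z^4 ≡ z^3 + 1 (mod z^4 + z^3 + 1).
Reduced: z^3 + 1.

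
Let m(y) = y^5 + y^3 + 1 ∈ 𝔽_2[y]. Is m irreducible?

Yes

Check for roots in 𝔽_2: m(0) = 1; m(1) = 1.
No roots, so no linear factors.
Monic irreducibles of degree 2 over GF(2): y^2 + y + 1.
None of them divide m (all give nonzero remainder).
No irreducible factor of degree ≤ 2 exists, so m is irreducible over GF(2).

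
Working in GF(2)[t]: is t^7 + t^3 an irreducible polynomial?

Write P(t) = t^7 + t^3.
Check for roots in GF(2): P(0) = 0 → root; P(1) = 0 → root.
P(0) = 0, so (t) divides P(t); P is reducible.

No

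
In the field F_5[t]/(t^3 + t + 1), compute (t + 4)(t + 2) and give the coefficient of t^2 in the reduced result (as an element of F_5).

1

Multiply in F_5[t]: (t + 4)·(t + 2) = t^2 + t + 3.
Reduced: t^2 + t + 3.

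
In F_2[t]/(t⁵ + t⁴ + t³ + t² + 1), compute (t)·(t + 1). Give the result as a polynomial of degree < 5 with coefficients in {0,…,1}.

t^2 + t

Multiply in F_2[t]: (t)·(t + 1) = t² + t.
Reduced: t² + t.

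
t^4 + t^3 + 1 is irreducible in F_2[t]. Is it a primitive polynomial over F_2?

Yes

Write f(t) = t^4 + t^3 + 1.
|GF(2^4)^×| = 2^4 − 1 = 15. Prime factorization: 15 = 3·5.
f is primitive ⇔ t has order 15 in GF(2)[t]/(f), i.e. t^(15/q) ≠ 1 for each prime q | 15.
t^(5) mod f = t^3 + t + 1.
t^(3) mod f = t^3.
None equal 1, so t has full order 15; f is primitive.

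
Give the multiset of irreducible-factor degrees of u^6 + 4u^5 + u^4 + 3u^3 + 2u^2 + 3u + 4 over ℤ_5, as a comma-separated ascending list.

1, 2, 3

Write g(u) = u^6 + 4u^5 + u^4 + 3u^3 + 2u^2 + 3u + 4.
Roots in ℤ_5: g(0) = 4; g(1) = 3; g(2) = 0 → root; g(3) = 4; g(4) = 3.
Linear factors from roots: (u + 3).
Complete factorization: g(u) = (u + 3)·(u^2 + 3)·(u^3 + u^2 + 1).
Factor degrees with multiplicity: 1 + 2 + 3 = 6.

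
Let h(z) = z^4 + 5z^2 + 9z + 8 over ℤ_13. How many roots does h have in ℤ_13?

Evaluate at each of the 13 elements of ℤ_13:
h(0) = 8; h(1) = 10; h(2) = 10; h(3) = 5; h(4) = 3; h(5) = 10; h(6) = 4; h(7) = 0 → root; h(8) = 11; h(9) = 9; h(10) = 3; h(11) = 0 → root; h(12) = 5.
Roots: {7, 11}.

2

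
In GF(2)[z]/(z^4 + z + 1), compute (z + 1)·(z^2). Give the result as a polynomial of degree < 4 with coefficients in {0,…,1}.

Multiply in GF(2)[z]: (z + 1)·(z^2) = z^3 + z^2.
Reduced: z^3 + z^2.

z^3 + z^2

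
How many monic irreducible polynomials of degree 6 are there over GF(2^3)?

43596

The number of monic irreducibles of degree 6 over GF(8) is (1/6)·Σ_{d∣6} μ(6/d) 8^d.
Divisors of 6: 1, 2, 3, 6; μ(6/d) for each: 1, -1, -1, 1.
Σ = 8^1 − 8^2 − 8^3 + 8^6 = 261576.
N = 261576/6 = 43596.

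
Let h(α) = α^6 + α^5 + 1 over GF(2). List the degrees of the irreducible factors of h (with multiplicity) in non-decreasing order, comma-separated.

Roots in GF(2): h(0) = 1; h(1) = 1.
Complete factorization: h(α) = (α^6 + α^5 + 1).
Factor degrees with multiplicity: 6 = 6.

6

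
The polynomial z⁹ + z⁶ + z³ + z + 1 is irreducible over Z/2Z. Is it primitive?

Write f(z) = z⁹ + z⁶ + z³ + z + 1.
|GF(2^9)^×| = 2^9 − 1 = 511. Prime factorization: 511 = 7·73.
f is primitive ⇔ z has order 511 in GF(2)[z]/(f), i.e. z^(511/q) ≠ 1 for each prime q | 511.
z^(73) mod f = 1
z^(7) mod f = z⁷.
Since z^(73) = 1, the order of z divides 73 < 511; not primitive.

No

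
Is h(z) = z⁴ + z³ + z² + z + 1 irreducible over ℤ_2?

Check for roots in ℤ_2: h(0) = 1; h(1) = 1.
No roots, so no linear factors.
Monic irreducibles of degree 2 over GF(2): z² + z + 1.
None of them divide h (all give nonzero remainder).
No irreducible factor of degree ≤ 2 exists, so h is irreducible over GF(2).

Yes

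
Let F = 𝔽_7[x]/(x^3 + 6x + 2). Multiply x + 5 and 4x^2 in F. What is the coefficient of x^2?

6

Multiply in 𝔽_7[x]: (x + 5)·(4x^2) = 4x^3 + 6x^2.
Reduce using x^3 ≡ x + 5 (mod x^3 + 6x + 2).
Reduced: 6x^2 + 4x + 6.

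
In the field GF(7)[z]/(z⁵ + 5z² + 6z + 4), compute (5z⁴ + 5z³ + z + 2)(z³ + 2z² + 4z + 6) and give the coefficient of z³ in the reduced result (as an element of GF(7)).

Multiply in GF(7)[z]: (5z⁴ + 5z³ + z + 2)·(z³ + 2z² + 4z + 6) = 5z⁷ + z⁶ + 2z⁵ + 2z⁴ + 6z³ + z² + 5.
Reduce using z⁵ ≡ 2z² + z + 3 (mod z⁵ + 5z² + 6z + 4).
Reduced: 5z⁴ + 6z³ + 5z + 4.

6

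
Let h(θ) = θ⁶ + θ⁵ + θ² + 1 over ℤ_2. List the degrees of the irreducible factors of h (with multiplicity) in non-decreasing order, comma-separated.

1, 2, 3

Roots in ℤ_2: h(0) = 1; h(1) = 0 → root.
Linear factors from roots: (θ + 1).
Complete factorization: h(θ) = (θ + 1)·(θ² + θ + 1)·(θ³ + θ² + 1).
Factor degrees with multiplicity: 1 + 2 + 3 = 6.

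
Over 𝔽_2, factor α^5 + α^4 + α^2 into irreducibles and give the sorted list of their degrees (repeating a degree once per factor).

Write g(α) = α^5 + α^4 + α^2.
Roots in 𝔽_2: g(0) = 0 → root; g(1) = 1.
Linear factors from roots: (α).
Complete factorization: g(α) = (α)^2·(α^3 + α^2 + 1).
Factor degrees with multiplicity: 1 + 1 + 3 = 5.

1, 1, 3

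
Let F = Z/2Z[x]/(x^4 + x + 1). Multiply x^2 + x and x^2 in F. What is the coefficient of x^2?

0

Multiply in Z/2Z[x]: (x^2 + x)·(x^2) = x^4 + x^3.
Reduce using x^4 ≡ x + 1 (mod x^4 + x + 1).
Reduced: x^3 + x + 1.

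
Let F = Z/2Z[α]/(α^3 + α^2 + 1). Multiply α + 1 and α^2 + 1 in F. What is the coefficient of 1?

0

Multiply in Z/2Z[α]: (α + 1)·(α^2 + 1) = α^3 + α^2 + α + 1.
Reduce using α^3 ≡ α^2 + 1 (mod α^3 + α^2 + 1).
Reduced: α.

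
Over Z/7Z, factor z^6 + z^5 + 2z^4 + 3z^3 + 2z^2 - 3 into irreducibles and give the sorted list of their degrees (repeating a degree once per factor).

6

Write g(z) = z^6 + z^5 + 2z^4 + 3z^3 + 2z^2 - 3.
Complete factorization: g(z) = (z^6 + z^5 + 2z^4 + 3z^3 + 2z^2 - 3).
Factor degrees with multiplicity: 6 = 6.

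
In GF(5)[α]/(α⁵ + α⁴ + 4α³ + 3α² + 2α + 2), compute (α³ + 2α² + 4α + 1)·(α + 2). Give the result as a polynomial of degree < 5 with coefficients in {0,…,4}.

Multiply in GF(5)[α]: (α³ + 2α² + 4α + 1)·(α + 2) = α⁴ + 4α³ + 3α² + 4α + 2.
Reduced: α⁴ + 4α³ + 3α² + 4α + 2.

α^4 + 4α^3 + 3α^2 + 4α + 2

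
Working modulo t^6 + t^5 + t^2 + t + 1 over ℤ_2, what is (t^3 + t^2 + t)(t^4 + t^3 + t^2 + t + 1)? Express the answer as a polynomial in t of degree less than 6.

Multiply in ℤ_2[t]: (t^3 + t^2 + t)·(t^4 + t^3 + t^2 + t + 1) = t^7 + t^5 + t^4 + t^3 + t.
Reduce using t^6 ≡ t^5 + t^2 + t + 1 (mod t^6 + t^5 + t^2 + t + 1).
Reduced: t^4 + t + 1.

t^4 + t + 1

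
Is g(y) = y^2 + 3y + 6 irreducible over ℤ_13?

Yes

Check each element of ℤ_13 for a root: g(0)=6, g(1)=10, g(2)=3, g(3)=11, g(4)=8, g(5)=7, g(6)=8, g(7)=11, g(8)=3, g(9)=10, g(10)=6, g(11)=4, g(12)=4.
No roots. A degree-2 polynomial over a field with no linear factor is irreducible.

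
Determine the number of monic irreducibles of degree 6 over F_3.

By the necklace-counting formula, N_3(6) = (1/6) Σ_{d|6} μ(6/d)·3^d.
Divisors of 6: 1, 2, 3, 6; μ(6/d) for each: 1, -1, -1, 1.
Σ = 3^1 − 3^2 − 3^3 + 3^6 = 696.
N = 696/6 = 116.

116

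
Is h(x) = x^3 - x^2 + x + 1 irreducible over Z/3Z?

Check for roots in Z/3Z: h(0) = 1; h(1) = 2; h(2) = 1.
No roots. A degree-3 polynomial over a field with no linear factor is irreducible.

Yes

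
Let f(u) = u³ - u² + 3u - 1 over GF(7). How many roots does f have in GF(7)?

0

Evaluate at each of the 7 elements of GF(7):
f(0) = 6; f(1) = 2; f(2) = 2; f(3) = 5; f(4) = 3; f(5) = 2; f(6) = 1.
No element is a root.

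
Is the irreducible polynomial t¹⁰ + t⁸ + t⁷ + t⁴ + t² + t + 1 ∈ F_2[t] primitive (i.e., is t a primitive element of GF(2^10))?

Write f(t) = t¹⁰ + t⁸ + t⁷ + t⁴ + t² + t + 1.
|GF(2^10)^×| = 2^10 − 1 = 1023. Prime factorization: 1023 = 3·11·31.
f is primitive ⇔ t has order 1023 in GF(2)[t]/(f), i.e. t^(1023/q) ≠ 1 for each prime q | 1023.
t^(341) mod f = t⁸ + t⁷ + t⁶ + t³ + t².
t^(93) mod f = t⁹ + t⁷ + t⁶ + t⁵ + t⁴ + t² + t + 1.
t^(33) mod f = t⁶ + t⁴ + t³ + t.
None equal 1, so t has full order 1023; f is primitive.

Yes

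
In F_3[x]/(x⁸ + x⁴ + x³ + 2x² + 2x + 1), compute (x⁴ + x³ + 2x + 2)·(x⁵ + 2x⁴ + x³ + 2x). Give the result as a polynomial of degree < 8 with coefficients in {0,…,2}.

x^5 + x^4 + 2x^2

Multiply in F_3[x]: (x⁴ + x³ + 2x + 2)·(x⁵ + 2x⁴ + x³ + 2x) = x⁹ + 2x⁵ + 2x⁴ + 2x³ + x² + x.
Reduce using x⁸ ≡ 2x⁴ + 2x³ + x² + x + 2 (mod x⁸ + x⁴ + x³ + 2x² + 2x + 1).
Reduced: x⁵ + x⁴ + 2x².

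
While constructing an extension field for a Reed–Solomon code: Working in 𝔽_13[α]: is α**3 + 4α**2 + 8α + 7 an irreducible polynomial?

Write h(α) = α**3 + 4α**2 + 8α + 7.
Check each element of 𝔽_13 for a root: h(0)=7, h(1)=7, h(2)=8, h(3)=3, h(4)=11, h(5)=12, h(6)=12, h(7)=4, h(8)=7, h(9)=1, h(10)=5, h(11)=12, h(12)=2.
No roots. A degree-3 polynomial over a field with no linear factor is irreducible.

Yes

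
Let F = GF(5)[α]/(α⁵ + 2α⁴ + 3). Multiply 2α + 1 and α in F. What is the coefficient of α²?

2

Multiply in GF(5)[α]: (2α + 1)·(α) = 2α² + α.
Reduced: 2α² + α.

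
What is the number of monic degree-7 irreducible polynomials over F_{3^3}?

Gauss's count: N_{27}(7) = (1/7) Σ_{d|7} μ(7/d)·27^d.
Divisors of 7: 1, 7; μ(7/d) for each: -1, 1.
Σ = − 27^1 + 27^7 = 10460353176.
N = 10460353176/7 = 1494336168.

1494336168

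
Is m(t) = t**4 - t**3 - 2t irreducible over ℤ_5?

No

Check for roots in ℤ_5: m(0) = 0 → root; m(1) = 3; m(2) = 4; m(3) = 3; m(4) = 4.
m(0) = 0, so (t) divides m(t); m is reducible.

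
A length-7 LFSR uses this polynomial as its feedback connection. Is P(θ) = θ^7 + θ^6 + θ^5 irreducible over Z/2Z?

Check for roots in Z/2Z: P(0) = 0 → root; P(1) = 1.
P(0) = 0, so (θ) divides P(θ); P is reducible.

No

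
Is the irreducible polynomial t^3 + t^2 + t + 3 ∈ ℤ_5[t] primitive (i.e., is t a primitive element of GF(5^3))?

Yes

Write f(t) = t^3 + t^2 + t + 3.
|GF(5^3)^×| = 5^3 − 1 = 124. Prime factorization: 124 = 2^2·31.
f is primitive ⇔ t has order 124 in GF(5)[t]/(f), i.e. t^(124/q) ≠ 1 for each prime q | 124.
t^(62) mod f = 4.
t^(4) mod f = 3t + 3.
None equal 1, so t has full order 124; f is primitive.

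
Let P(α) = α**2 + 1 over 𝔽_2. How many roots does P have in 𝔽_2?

1

Evaluate at each of the 2 elements of 𝔽_2:
P(0) = 1; P(1) = 0 → root.
Roots: {1}.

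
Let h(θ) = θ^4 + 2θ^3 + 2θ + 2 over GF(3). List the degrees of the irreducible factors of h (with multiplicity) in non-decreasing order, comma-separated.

Roots in GF(3): h(0) = 2; h(1) = 1; h(2) = 2.
Complete factorization: h(θ) = (θ^2 + 1)·(θ^2 + 2θ + 2).
Factor degrees with multiplicity: 2 + 2 = 4.

2, 2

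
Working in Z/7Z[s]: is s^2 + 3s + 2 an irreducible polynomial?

No

Write m(s) = s^2 + 3s + 2.
Check for roots in Z/7Z: m(0) = 2; m(1) = 6; m(2) = 5; m(3) = 6; m(4) = 2; m(5) = 0 → root; m(6) = 0 → root.
m(5) = 0, so (s − 5) divides m(s); m is reducible.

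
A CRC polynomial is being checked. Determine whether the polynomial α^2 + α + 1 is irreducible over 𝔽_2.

Write P(α) = α^2 + α + 1.
Check for roots in 𝔽_2: P(0) = 1; P(1) = 1.
No roots. A degree-2 polynomial over a field with no linear factor is irreducible.

Yes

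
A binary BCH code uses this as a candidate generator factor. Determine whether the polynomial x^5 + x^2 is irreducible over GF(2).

No

Write f(x) = x^5 + x^2.
Check for roots in GF(2): f(0) = 0 → root; f(1) = 0 → root.
f(0) = 0, so (x) divides f(x); f is reducible.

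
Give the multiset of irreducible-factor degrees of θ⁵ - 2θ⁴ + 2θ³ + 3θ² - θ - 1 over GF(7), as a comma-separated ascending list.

Write g(θ) = θ⁵ - 2θ⁴ + 2θ³ + 3θ² - θ - 1.
Complete factorization: g(θ) = (θ⁵ - 2θ⁴ + 2θ³ + 3θ² - θ - 1).
Factor degrees with multiplicity: 5 = 5.

5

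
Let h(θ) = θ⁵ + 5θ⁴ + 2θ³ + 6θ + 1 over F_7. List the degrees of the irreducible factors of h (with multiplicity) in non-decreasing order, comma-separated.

1, 1, 1, 2

Linear factors from roots: (θ + 4), (θ + 3), (θ + 2).
Complete factorization: h(θ) = (θ + 2)·(θ + 3)·(θ + 4)·(θ² + 3θ + 5).
Factor degrees with multiplicity: 1 + 1 + 1 + 2 = 5.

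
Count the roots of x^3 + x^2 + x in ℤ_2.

1

Write h(x) = x^3 + x^2 + x.
Evaluate at each of the 2 elements of ℤ_2:
h(0) = 0 → root; h(1) = 1.
Roots: {0}.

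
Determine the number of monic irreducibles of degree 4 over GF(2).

Gauss's count: N_{2}(4) = (1/4) Σ_{d|4} μ(4/d)·2^d.
Divisors of 4: 1, 2, 4; μ(4/d) for each: 0, -1, 1.
Σ = − 2^2 + 2^4 = 12.
N = 12/4 = 3.

3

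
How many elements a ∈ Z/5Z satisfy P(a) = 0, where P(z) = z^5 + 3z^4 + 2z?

Evaluate at each of the 5 elements of Z/5Z:
P(0) = 0 → root; P(1) = 1; P(2) = 4; P(3) = 2; P(4) = 0 → root.
Roots: {0, 4}.

2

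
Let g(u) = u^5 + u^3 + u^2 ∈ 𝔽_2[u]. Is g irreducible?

No

Check for roots in 𝔽_2: g(0) = 0 → root; g(1) = 1.
g(0) = 0, so (u) divides g(u); g is reducible.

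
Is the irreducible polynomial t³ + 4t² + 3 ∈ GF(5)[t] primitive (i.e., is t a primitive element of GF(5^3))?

Yes

Write f(t) = t³ + 4t² + 3.
|GF(5^3)^×| = 5^3 − 1 = 124. Prime factorization: 124 = 2^2·31.
f is primitive ⇔ t has order 124 in GF(5)[t]/(f), i.e. t^(124/q) ≠ 1 for each prime q | 124.
t^(62) mod f = 4.
t^(4) mod f = t² + 2t + 2.
None equal 1, so t has full order 124; f is primitive.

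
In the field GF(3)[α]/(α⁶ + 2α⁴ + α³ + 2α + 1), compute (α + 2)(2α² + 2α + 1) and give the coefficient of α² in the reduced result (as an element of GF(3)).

Multiply in GF(3)[α]: (α + 2)·(2α² + 2α + 1) = 2α³ + 2α + 2.
Reduced: 2α³ + 2α + 2.

0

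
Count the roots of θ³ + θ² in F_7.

Write g(θ) = θ³ + θ².
Evaluate at each of the 7 elements of F_7:
g(0) = 0 → root; g(1) = 2; g(2) = 5; g(3) = 1; g(4) = 3; g(5) = 3; g(6) = 0 → root.
Roots: {0, 6}.

2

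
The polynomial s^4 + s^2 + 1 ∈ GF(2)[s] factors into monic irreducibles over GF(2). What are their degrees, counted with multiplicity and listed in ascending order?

Write f(s) = s^4 + s^2 + 1.
Roots in GF(2): f(0) = 1; f(1) = 1.
Complete factorization: f(s) = (s^2 + s + 1)^2.
Factor degrees with multiplicity: 2 + 2 = 4.

2, 2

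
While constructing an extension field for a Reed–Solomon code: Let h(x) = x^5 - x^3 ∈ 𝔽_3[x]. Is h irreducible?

No

Check for roots in 𝔽_3: h(0) = 0 → root; h(1) = 0 → root; h(2) = 0 → root.
h(0) = 0, so (x) divides h(x); h is reducible.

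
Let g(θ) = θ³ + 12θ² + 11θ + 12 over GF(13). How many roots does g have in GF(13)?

Evaluate at each of the 13 elements of GF(13):
g(0) = 12; g(1) = 10; g(2) = 12; g(3) = 11; g(4) = 0 → root; g(5) = 11; g(6) = 11; g(7) = 6; g(8) = 2; g(9) = 5; g(10) = 8; g(11) = 4; g(12) = 12.
Roots: {4}.

1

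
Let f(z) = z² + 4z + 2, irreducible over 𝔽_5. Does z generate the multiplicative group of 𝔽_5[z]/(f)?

Yes

|GF(5^2)^×| = 5^2 − 1 = 24. Prime factorization: 24 = 2^3·3.
f is primitive ⇔ z has order 24 in GF(5)[z]/(f), i.e. z^(24/q) ≠ 1 for each prime q | 24.
z^(12) mod f = 4.
z^(8) mod f = 2z + 1.
None equal 1, so z has full order 24; f is primitive.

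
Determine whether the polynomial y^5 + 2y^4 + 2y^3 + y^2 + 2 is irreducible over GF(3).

Yes

Write h(y) = y^5 + 2y^4 + 2y^3 + y^2 + 2.
Check for roots in GF(3): h(0) = 2; h(1) = 2; h(2) = 2.
No roots, so no linear factors.
Monic irreducibles of degree 2 over GF(3): y^2 + 1, y^2 + y + 2, y^2 + 2y + 2.
None of them divide h (all give nonzero remainder).
No irreducible factor of degree ≤ 2 exists, so h is irreducible over GF(3).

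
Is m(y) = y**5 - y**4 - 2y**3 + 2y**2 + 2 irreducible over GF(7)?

Yes

Check for roots in GF(7): m(0) = 2; m(1) = 2; m(2) = 3; m(3) = 2; m(4) = 2; m(5) = 6; m(6) = 4.
No roots, so no linear factors.
Degree-2 irreducible divisors: test the 21 monic irreducibles of degree 2 over GF(7).
None of them divide m (all give nonzero remainder).
No irreducible factor of degree ≤ 2 exists, so m is irreducible over GF(7).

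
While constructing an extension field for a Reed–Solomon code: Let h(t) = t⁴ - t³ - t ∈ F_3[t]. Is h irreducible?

Check for roots in F_3: h(0) = 0 → root; h(1) = 2; h(2) = 0 → root.
h(0) = 0, so (t) divides h(t); h is reducible.

No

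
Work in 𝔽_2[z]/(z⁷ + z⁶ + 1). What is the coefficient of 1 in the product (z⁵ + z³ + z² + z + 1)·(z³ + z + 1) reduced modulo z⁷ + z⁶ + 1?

Multiply in 𝔽_2[z]: (z⁵ + z³ + z² + z + 1)·(z³ + z + 1) = z⁸ + z³ + 1.
Reduce using z⁷ ≡ z⁶ + 1 (mod z⁷ + z⁶ + 1).
Reduced: z⁶ + z³ + z.

0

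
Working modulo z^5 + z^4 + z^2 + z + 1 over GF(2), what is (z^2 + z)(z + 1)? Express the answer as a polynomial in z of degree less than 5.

Multiply in GF(2)[z]: (z^2 + z)·(z + 1) = z^3 + z.
Reduced: z^3 + z.

z^3 + z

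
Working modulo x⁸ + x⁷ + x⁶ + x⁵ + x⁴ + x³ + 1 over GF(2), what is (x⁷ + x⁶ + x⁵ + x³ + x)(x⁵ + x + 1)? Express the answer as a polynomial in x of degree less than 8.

Multiply in GF(2)[x]: (x⁷ + x⁶ + x⁵ + x³ + x)·(x⁵ + x + 1) = x¹² + x¹¹ + x¹⁰ + x⁶ + x⁵ + x⁴ + x³ + x² + x.
Reduce using x⁸ ≡ x⁷ + x⁶ + x⁵ + x⁴ + x³ + 1 (mod x⁸ + x⁷ + x⁶ + x⁵ + x⁴ + x³ + 1).
Reduced: x⁴ + x³ + x².

x^4 + x^3 + x^2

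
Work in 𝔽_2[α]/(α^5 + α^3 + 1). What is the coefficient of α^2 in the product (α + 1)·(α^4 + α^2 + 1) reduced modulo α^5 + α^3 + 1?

Multiply in 𝔽_2[α]: (α + 1)·(α^4 + α^2 + 1) = α^5 + α^4 + α^3 + α^2 + α + 1.
Reduce using α^5 ≡ α^3 + 1 (mod α^5 + α^3 + 1).
Reduced: α^4 + α^2 + α.

1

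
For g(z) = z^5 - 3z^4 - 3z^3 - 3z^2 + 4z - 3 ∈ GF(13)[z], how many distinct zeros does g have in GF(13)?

0

Evaluate at each of the 13 elements of GF(13):
g(0) = 10; g(1) = 6; g(2) = 5; g(3) = 5; g(4) = 3; g(5) = 11; g(6) = 7; g(7) = 3; g(8) = 9; g(9) = 10; g(10) = 8; g(11) = 12; g(12) = 2.
No element is a root.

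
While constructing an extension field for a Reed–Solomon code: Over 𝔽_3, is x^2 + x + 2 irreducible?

Yes

Write P(x) = x^2 + x + 2.
Check for roots in 𝔽_3: P(0) = 2; P(1) = 1; P(2) = 2.
No roots. A degree-2 polynomial over a field with no linear factor is irreducible.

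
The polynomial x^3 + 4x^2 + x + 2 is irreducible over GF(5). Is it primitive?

Write f(x) = x^3 + 4x^2 + x + 2.
|GF(5^3)^×| = 5^3 − 1 = 124. Prime factorization: 124 = 2^2·31.
f is primitive ⇔ x has order 124 in GF(5)[x]/(f), i.e. x^(124/q) ≠ 1 for each prime q | 124.
x^(62) mod f = 4.
x^(4) mod f = 2x + 3.
None equal 1, so x has full order 124; f is primitive.

Yes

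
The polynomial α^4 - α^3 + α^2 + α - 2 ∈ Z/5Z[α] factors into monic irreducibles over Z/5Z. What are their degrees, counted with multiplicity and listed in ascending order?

Write f(α) = α^4 - α^3 + α^2 + α - 2.
Roots in Z/5Z: f(0) = 3; f(1) = 0 → root; f(2) = 2; f(3) = 4; f(4) = 0 → root.
Linear factors from roots: (α - 1), (α + 1).
Complete factorization: f(α) = (α + 1)·(α - 1)·(α^2 - α + 2).
Factor degrees with multiplicity: 1 + 1 + 2 = 4.

1, 1, 2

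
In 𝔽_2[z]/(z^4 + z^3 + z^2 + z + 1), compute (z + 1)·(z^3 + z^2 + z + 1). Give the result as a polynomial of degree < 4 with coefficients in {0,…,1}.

Multiply in 𝔽_2[z]: (z + 1)·(z^3 + z^2 + z + 1) = z^4 + 1.
Reduce using z^4 ≡ z^3 + z^2 + z + 1 (mod z^4 + z^3 + z^2 + z + 1).
Reduced: z^3 + z^2 + z.

z^3 + z^2 + z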